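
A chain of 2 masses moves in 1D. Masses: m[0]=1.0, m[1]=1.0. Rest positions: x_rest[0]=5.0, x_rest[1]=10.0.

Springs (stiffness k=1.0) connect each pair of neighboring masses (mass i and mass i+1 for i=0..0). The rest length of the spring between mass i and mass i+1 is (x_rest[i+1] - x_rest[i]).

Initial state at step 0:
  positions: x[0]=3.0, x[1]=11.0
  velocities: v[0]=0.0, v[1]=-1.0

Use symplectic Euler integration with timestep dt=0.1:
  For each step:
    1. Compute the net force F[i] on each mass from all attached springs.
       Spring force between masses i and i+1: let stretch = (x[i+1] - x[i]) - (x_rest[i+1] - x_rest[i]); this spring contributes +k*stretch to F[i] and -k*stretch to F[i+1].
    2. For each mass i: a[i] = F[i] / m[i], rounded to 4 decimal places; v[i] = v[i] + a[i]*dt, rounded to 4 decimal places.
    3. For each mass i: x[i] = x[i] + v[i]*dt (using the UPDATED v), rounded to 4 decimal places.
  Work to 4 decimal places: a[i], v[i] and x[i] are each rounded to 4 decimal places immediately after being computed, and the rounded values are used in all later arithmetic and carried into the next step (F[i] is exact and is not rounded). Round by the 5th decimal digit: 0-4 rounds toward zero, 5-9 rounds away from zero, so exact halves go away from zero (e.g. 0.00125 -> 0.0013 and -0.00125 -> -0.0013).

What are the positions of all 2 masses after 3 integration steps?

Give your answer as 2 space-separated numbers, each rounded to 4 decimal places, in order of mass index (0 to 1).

Step 0: x=[3.0000 11.0000] v=[0.0000 -1.0000]
Step 1: x=[3.0300 10.8700] v=[0.3000 -1.3000]
Step 2: x=[3.0884 10.7116] v=[0.5840 -1.5840]
Step 3: x=[3.1730 10.5270] v=[0.8463 -1.8463]

Answer: 3.1730 10.5270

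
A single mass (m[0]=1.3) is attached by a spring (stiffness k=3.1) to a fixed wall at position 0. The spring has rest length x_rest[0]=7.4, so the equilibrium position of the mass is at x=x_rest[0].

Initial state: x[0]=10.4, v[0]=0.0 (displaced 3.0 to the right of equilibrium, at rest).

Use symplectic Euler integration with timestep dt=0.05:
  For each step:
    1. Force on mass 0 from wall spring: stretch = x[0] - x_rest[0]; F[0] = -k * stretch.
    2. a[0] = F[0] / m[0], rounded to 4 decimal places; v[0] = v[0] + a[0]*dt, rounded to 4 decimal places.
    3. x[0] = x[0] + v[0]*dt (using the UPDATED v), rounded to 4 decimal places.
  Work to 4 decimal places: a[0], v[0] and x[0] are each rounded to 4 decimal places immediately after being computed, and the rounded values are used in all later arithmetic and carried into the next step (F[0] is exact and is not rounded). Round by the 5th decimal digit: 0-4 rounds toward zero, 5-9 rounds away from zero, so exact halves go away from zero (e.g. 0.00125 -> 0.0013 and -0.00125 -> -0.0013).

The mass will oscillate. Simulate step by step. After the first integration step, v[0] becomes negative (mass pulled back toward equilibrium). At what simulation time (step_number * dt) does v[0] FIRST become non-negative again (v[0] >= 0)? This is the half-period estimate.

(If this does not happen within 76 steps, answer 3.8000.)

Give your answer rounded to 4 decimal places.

Step 0: x=[10.4000] v=[0.0000]
Step 1: x=[10.3821] v=[-0.3577]
Step 2: x=[10.3464] v=[-0.7133]
Step 3: x=[10.2932] v=[-1.0646]
Step 4: x=[10.2227] v=[-1.4096]
Step 5: x=[10.1354] v=[-1.7462]
Step 6: x=[10.0318] v=[-2.0723]
Step 7: x=[9.9125] v=[-2.3861]
Step 8: x=[9.7782] v=[-2.6857]
Step 9: x=[9.6297] v=[-2.9693]
Step 10: x=[9.4679] v=[-3.2352]
Step 11: x=[9.2938] v=[-3.4818]
Step 12: x=[9.1084] v=[-3.7076]
Step 13: x=[8.9128] v=[-3.9113]
Step 14: x=[8.7082] v=[-4.0917]
Step 15: x=[8.4958] v=[-4.2477]
Step 16: x=[8.2769] v=[-4.3784]
Step 17: x=[8.0528] v=[-4.4830]
Step 18: x=[7.8248] v=[-4.5608]
Step 19: x=[7.5942] v=[-4.6115]
Step 20: x=[7.3625] v=[-4.6347]
Step 21: x=[7.1310] v=[-4.6302]
Step 22: x=[6.9011] v=[-4.5981]
Step 23: x=[6.6742] v=[-4.5386]
Step 24: x=[6.4516] v=[-4.4521]
Step 25: x=[6.2347] v=[-4.3390]
Step 26: x=[6.0247] v=[-4.2001]
Step 27: x=[5.8229] v=[-4.0361]
Step 28: x=[5.6305] v=[-3.8481]
Step 29: x=[5.4486] v=[-3.6371]
Step 30: x=[5.2784] v=[-3.4044]
Step 31: x=[5.1208] v=[-3.1514]
Step 32: x=[4.9768] v=[-2.8797]
Step 33: x=[4.8473] v=[-2.5908]
Step 34: x=[4.7330] v=[-2.2864]
Step 35: x=[4.6346] v=[-1.9684]
Step 36: x=[4.5527] v=[-1.6387]
Step 37: x=[4.4877] v=[-1.2992]
Step 38: x=[4.4401] v=[-0.9520]
Step 39: x=[4.4101] v=[-0.5991]
Step 40: x=[4.3980] v=[-0.2426]
Step 41: x=[4.4038] v=[0.1153]
First v>=0 after going negative at step 41, time=2.0500

Answer: 2.0500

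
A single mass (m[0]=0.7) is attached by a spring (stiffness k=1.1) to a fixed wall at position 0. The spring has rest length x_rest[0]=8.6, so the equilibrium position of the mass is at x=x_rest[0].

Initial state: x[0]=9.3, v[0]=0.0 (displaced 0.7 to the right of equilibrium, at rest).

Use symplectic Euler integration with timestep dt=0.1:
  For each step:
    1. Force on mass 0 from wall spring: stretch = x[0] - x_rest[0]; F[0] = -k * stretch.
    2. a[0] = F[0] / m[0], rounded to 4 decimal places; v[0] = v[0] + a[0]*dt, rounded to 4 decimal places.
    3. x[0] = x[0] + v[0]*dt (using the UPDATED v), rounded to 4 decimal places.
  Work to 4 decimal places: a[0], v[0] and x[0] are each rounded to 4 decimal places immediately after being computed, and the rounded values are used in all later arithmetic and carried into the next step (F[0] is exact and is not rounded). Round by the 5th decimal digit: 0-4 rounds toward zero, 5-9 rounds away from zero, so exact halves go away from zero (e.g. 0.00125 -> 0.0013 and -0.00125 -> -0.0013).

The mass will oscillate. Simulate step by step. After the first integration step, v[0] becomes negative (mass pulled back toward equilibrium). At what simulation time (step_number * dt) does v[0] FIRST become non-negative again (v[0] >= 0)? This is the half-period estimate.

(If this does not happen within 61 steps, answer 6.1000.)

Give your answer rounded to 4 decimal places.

Answer: 2.6000

Derivation:
Step 0: x=[9.3000] v=[0.0000]
Step 1: x=[9.2890] v=[-0.1100]
Step 2: x=[9.2672] v=[-0.2183]
Step 3: x=[9.2349] v=[-0.3232]
Step 4: x=[9.1926] v=[-0.4230]
Step 5: x=[9.1410] v=[-0.5161]
Step 6: x=[9.0809] v=[-0.6011]
Step 7: x=[9.0132] v=[-0.6767]
Step 8: x=[8.9390] v=[-0.7416]
Step 9: x=[8.8595] v=[-0.7949]
Step 10: x=[8.7759] v=[-0.8357]
Step 11: x=[8.6896] v=[-0.8633]
Step 12: x=[8.6019] v=[-0.8774]
Step 13: x=[8.5141] v=[-0.8777]
Step 14: x=[8.4277] v=[-0.8642]
Step 15: x=[8.3440] v=[-0.8371]
Step 16: x=[8.2643] v=[-0.7969]
Step 17: x=[8.1899] v=[-0.7442]
Step 18: x=[8.1219] v=[-0.6798]
Step 19: x=[8.0614] v=[-0.6047]
Step 20: x=[8.0094] v=[-0.5201]
Step 21: x=[7.9667] v=[-0.4273]
Step 22: x=[7.9339] v=[-0.3278]
Step 23: x=[7.9116] v=[-0.2231]
Step 24: x=[7.9001] v=[-0.1149]
Step 25: x=[7.8996] v=[-0.0049]
Step 26: x=[7.9101] v=[0.1052]
First v>=0 after going negative at step 26, time=2.6000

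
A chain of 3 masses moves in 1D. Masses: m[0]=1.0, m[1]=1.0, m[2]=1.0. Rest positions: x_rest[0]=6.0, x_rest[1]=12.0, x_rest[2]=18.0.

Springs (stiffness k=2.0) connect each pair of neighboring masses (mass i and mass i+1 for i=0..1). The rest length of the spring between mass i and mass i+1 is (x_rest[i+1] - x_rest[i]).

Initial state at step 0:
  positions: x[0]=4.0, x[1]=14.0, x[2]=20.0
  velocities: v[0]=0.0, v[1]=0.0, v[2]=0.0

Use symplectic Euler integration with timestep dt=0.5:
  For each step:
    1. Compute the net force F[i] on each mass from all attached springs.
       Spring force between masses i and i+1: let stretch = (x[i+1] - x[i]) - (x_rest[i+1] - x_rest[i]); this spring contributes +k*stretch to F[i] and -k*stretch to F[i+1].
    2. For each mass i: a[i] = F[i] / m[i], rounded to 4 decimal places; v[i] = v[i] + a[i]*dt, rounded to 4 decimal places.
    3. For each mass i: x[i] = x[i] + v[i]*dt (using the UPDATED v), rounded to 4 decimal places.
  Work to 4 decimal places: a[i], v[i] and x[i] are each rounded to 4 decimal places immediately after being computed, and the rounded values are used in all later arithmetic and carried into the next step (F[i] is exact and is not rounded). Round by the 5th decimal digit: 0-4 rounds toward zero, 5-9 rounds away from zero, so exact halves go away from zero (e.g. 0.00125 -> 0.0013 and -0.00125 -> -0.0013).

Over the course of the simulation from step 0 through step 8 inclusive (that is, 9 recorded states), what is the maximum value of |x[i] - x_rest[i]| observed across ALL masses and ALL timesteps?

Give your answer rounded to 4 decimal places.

Step 0: x=[4.0000 14.0000 20.0000] v=[0.0000 0.0000 0.0000]
Step 1: x=[6.0000 12.0000 20.0000] v=[4.0000 -4.0000 0.0000]
Step 2: x=[8.0000 11.0000 19.0000] v=[4.0000 -2.0000 -2.0000]
Step 3: x=[8.5000 12.5000 17.0000] v=[1.0000 3.0000 -4.0000]
Step 4: x=[8.0000 14.2500 15.7500] v=[-1.0000 3.5000 -2.5000]
Step 5: x=[7.6250 13.6250 16.7500] v=[-0.7500 -1.2500 2.0000]
Step 6: x=[7.2500 11.5625 19.1875] v=[-0.7500 -4.1250 4.8750]
Step 7: x=[6.0313 11.1563 20.8125] v=[-2.4375 -0.8125 3.2500]
Step 8: x=[4.3751 13.0157 20.6094] v=[-3.3125 3.7187 -0.4062]
Max displacement = 2.8125

Answer: 2.8125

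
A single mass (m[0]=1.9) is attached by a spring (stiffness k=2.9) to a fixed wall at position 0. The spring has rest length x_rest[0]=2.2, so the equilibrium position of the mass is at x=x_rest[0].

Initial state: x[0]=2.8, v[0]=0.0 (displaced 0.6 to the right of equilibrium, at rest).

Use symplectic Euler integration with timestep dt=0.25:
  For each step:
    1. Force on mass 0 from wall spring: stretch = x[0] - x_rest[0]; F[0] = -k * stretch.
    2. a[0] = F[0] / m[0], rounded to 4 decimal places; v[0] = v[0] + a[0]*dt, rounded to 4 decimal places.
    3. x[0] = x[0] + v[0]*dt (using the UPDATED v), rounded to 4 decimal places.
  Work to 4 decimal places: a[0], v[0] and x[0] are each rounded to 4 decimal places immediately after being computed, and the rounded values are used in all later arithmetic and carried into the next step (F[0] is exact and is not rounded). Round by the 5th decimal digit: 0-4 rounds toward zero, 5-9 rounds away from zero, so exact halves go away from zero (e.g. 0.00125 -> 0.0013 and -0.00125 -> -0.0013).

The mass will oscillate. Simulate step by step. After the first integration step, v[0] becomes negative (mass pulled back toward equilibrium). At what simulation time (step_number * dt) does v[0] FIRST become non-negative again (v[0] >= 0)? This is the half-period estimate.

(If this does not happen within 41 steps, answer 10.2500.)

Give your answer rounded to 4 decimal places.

Step 0: x=[2.8000] v=[0.0000]
Step 1: x=[2.7428] v=[-0.2290]
Step 2: x=[2.6338] v=[-0.4361]
Step 3: x=[2.4834] v=[-0.6016]
Step 4: x=[2.3060] v=[-0.7098]
Step 5: x=[2.1184] v=[-0.7503]
Step 6: x=[1.9386] v=[-0.7192]
Step 7: x=[1.7837] v=[-0.6195]
Step 8: x=[1.6685] v=[-0.4607]
Step 9: x=[1.6040] v=[-0.2579]
Step 10: x=[1.5964] v=[-0.0305]
Step 11: x=[1.6464] v=[0.1998]
First v>=0 after going negative at step 11, time=2.7500

Answer: 2.7500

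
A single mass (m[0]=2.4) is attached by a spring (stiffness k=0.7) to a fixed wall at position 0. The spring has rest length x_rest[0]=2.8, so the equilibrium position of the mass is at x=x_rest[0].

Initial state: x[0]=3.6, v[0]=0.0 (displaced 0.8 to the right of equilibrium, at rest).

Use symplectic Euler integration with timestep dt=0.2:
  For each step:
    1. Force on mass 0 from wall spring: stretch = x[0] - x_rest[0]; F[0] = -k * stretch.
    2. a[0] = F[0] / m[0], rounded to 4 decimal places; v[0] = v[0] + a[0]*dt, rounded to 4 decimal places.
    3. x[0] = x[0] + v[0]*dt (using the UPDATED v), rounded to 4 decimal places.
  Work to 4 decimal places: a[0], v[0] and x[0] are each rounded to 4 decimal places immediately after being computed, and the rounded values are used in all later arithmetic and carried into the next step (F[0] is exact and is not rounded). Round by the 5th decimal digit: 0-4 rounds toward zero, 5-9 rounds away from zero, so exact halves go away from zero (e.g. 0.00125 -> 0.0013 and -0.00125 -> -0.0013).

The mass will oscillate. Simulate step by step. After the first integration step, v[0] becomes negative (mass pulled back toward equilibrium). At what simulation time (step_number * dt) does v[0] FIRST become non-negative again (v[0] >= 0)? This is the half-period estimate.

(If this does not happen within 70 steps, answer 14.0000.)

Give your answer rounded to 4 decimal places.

Answer: 6.0000

Derivation:
Step 0: x=[3.6000] v=[0.0000]
Step 1: x=[3.5907] v=[-0.0467]
Step 2: x=[3.5721] v=[-0.0928]
Step 3: x=[3.5445] v=[-0.1378]
Step 4: x=[3.5083] v=[-0.1812]
Step 5: x=[3.4638] v=[-0.2225]
Step 6: x=[3.4116] v=[-0.2612]
Step 7: x=[3.3522] v=[-0.2969]
Step 8: x=[3.2864] v=[-0.3291]
Step 9: x=[3.2149] v=[-0.3575]
Step 10: x=[3.1386] v=[-0.3817]
Step 11: x=[3.0583] v=[-0.4015]
Step 12: x=[2.9750] v=[-0.4166]
Step 13: x=[2.8896] v=[-0.4268]
Step 14: x=[2.8032] v=[-0.4320]
Step 15: x=[2.7168] v=[-0.4322]
Step 16: x=[2.6313] v=[-0.4273]
Step 17: x=[2.5478] v=[-0.4175]
Step 18: x=[2.4672] v=[-0.4028]
Step 19: x=[2.3905] v=[-0.3834]
Step 20: x=[2.3186] v=[-0.3595]
Step 21: x=[2.2523] v=[-0.3314]
Step 22: x=[2.1924] v=[-0.2995]
Step 23: x=[2.1396] v=[-0.2641]
Step 24: x=[2.0945] v=[-0.2256]
Step 25: x=[2.0576] v=[-0.1844]
Step 26: x=[2.0294] v=[-0.1411]
Step 27: x=[2.0102] v=[-0.0961]
Step 28: x=[2.0002] v=[-0.0500]
Step 29: x=[1.9995] v=[-0.0033]
Step 30: x=[2.0082] v=[0.0434]
First v>=0 after going negative at step 30, time=6.0000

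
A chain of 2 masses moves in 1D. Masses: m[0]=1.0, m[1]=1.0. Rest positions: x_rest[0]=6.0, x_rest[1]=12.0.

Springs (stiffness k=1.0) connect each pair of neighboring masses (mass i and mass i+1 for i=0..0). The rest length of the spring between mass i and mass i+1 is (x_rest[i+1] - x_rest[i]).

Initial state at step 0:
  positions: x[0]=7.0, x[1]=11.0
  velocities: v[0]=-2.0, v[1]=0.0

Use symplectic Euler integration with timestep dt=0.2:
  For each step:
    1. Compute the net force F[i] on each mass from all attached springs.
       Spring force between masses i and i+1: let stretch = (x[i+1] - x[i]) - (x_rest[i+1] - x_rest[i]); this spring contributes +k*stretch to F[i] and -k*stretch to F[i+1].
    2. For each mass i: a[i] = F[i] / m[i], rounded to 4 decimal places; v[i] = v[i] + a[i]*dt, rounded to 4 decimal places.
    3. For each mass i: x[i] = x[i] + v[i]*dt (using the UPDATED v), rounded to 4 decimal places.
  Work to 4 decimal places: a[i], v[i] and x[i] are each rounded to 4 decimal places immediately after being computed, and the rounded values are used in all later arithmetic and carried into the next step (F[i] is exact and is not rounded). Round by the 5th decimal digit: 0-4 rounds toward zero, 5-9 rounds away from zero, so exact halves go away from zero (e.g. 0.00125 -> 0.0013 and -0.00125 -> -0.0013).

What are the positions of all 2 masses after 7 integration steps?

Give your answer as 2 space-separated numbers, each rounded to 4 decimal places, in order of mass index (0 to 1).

Step 0: x=[7.0000 11.0000] v=[-2.0000 0.0000]
Step 1: x=[6.5200 11.0800] v=[-2.4000 0.4000]
Step 2: x=[5.9824 11.2176] v=[-2.6880 0.6880]
Step 3: x=[5.4142 11.3858] v=[-2.8410 0.8410]
Step 4: x=[4.8449 11.5551] v=[-2.8467 0.8467]
Step 5: x=[4.3040 11.6960] v=[-2.7047 0.7047]
Step 6: x=[3.8187 11.7813] v=[-2.4263 0.4263]
Step 7: x=[3.4119 11.7881] v=[-2.0338 0.0338]

Answer: 3.4119 11.7881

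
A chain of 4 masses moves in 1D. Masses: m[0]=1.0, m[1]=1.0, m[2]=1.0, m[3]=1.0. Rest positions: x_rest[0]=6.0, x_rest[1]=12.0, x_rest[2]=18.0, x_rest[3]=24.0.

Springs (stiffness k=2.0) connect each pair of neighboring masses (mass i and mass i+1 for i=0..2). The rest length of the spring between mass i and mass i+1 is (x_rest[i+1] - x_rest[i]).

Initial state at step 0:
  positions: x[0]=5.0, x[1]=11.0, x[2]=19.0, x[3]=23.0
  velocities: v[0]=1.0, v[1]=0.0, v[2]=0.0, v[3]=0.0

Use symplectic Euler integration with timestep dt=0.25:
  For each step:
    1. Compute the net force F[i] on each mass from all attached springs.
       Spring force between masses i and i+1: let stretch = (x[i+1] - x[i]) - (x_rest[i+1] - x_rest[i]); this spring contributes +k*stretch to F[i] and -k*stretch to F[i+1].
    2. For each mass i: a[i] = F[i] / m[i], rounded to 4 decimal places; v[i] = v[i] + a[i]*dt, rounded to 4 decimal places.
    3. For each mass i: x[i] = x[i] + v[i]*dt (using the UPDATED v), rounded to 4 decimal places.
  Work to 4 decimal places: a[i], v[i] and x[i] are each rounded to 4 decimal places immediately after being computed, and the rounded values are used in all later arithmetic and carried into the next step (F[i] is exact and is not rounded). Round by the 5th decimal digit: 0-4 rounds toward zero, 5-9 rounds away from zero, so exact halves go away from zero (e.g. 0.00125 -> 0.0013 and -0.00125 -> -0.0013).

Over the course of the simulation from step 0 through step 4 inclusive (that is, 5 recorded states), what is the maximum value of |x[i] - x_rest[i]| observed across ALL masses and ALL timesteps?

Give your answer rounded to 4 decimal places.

Answer: 1.6557

Derivation:
Step 0: x=[5.0000 11.0000 19.0000 23.0000] v=[1.0000 0.0000 0.0000 0.0000]
Step 1: x=[5.2500 11.2500 18.5000 23.2500] v=[1.0000 1.0000 -2.0000 1.0000]
Step 2: x=[5.5000 11.6563 17.6875 23.6563] v=[1.0000 1.6250 -3.2500 1.6250]
Step 3: x=[5.7696 12.0469 16.8672 24.0665] v=[1.0782 1.5625 -3.2812 1.6406]
Step 4: x=[6.0738 12.2554 16.3443 24.3268] v=[1.2169 0.8340 -2.0917 1.0410]
Max displacement = 1.6557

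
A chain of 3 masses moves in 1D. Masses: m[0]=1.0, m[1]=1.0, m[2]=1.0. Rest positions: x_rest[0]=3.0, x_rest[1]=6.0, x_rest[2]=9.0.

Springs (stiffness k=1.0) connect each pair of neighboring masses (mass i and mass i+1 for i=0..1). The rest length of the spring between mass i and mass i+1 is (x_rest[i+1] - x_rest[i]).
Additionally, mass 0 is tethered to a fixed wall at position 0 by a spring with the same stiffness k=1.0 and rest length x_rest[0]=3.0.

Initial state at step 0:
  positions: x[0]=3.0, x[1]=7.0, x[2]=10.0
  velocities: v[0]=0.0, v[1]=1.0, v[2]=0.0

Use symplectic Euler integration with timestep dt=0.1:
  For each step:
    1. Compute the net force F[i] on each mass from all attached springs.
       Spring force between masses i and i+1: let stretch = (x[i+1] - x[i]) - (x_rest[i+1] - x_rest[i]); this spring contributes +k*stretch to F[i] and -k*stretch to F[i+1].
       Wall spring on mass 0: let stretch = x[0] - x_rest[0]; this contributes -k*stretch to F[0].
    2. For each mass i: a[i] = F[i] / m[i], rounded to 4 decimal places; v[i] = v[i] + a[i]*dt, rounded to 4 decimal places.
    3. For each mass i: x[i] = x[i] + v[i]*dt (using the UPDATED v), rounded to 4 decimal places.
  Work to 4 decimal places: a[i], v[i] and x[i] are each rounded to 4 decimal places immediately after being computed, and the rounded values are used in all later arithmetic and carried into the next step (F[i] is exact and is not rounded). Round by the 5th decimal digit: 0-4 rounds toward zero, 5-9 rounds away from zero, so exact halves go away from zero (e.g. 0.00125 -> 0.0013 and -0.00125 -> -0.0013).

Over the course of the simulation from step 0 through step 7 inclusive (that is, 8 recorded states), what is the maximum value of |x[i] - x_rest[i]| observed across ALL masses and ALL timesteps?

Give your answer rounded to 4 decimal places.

Answer: 1.3511

Derivation:
Step 0: x=[3.0000 7.0000 10.0000] v=[0.0000 1.0000 0.0000]
Step 1: x=[3.0100 7.0900 10.0000] v=[0.1000 0.9000 0.0000]
Step 2: x=[3.0307 7.1683 10.0009] v=[0.2070 0.7830 0.0090]
Step 3: x=[3.0625 7.2336 10.0035] v=[0.3177 0.6525 0.0257]
Step 4: x=[3.1054 7.2848 10.0084] v=[0.4286 0.5124 0.0487]
Step 5: x=[3.1590 7.3215 10.0160] v=[0.5360 0.3668 0.0763]
Step 6: x=[3.2226 7.3435 10.0267] v=[0.6364 0.2200 0.1069]
Step 7: x=[3.2952 7.3511 10.0406] v=[0.7262 0.0762 0.1386]
Max displacement = 1.3511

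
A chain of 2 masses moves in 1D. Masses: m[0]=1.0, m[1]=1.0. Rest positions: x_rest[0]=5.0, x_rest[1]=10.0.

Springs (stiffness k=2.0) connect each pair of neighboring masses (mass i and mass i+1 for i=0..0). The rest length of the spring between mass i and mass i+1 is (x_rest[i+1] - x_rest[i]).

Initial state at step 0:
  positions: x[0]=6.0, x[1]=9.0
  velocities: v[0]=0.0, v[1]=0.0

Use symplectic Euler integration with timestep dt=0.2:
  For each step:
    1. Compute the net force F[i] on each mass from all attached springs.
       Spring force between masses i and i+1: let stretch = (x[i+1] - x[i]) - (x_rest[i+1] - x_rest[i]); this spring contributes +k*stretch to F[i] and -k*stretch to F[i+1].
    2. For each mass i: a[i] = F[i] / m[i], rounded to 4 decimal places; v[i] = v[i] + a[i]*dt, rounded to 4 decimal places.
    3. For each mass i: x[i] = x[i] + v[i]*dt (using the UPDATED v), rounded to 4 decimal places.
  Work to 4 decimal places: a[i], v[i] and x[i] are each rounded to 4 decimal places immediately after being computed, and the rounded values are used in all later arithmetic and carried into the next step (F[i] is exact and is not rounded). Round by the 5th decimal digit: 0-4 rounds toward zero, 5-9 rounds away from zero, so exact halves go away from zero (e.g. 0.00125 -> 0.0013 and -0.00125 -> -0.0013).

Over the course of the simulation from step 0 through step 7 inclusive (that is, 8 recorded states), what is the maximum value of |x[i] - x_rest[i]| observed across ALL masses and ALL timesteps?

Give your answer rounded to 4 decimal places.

Answer: 1.0131

Derivation:
Step 0: x=[6.0000 9.0000] v=[0.0000 0.0000]
Step 1: x=[5.8400 9.1600] v=[-0.8000 0.8000]
Step 2: x=[5.5456 9.4544] v=[-1.4720 1.4720]
Step 3: x=[5.1639 9.8361] v=[-1.9085 1.9085]
Step 4: x=[4.7560 10.2440] v=[-2.0396 2.0396]
Step 5: x=[4.3871 10.6129] v=[-1.8444 1.8444]
Step 6: x=[4.1163 10.8837] v=[-1.3541 1.3541]
Step 7: x=[3.9869 11.0131] v=[-0.6471 0.6471]
Max displacement = 1.0131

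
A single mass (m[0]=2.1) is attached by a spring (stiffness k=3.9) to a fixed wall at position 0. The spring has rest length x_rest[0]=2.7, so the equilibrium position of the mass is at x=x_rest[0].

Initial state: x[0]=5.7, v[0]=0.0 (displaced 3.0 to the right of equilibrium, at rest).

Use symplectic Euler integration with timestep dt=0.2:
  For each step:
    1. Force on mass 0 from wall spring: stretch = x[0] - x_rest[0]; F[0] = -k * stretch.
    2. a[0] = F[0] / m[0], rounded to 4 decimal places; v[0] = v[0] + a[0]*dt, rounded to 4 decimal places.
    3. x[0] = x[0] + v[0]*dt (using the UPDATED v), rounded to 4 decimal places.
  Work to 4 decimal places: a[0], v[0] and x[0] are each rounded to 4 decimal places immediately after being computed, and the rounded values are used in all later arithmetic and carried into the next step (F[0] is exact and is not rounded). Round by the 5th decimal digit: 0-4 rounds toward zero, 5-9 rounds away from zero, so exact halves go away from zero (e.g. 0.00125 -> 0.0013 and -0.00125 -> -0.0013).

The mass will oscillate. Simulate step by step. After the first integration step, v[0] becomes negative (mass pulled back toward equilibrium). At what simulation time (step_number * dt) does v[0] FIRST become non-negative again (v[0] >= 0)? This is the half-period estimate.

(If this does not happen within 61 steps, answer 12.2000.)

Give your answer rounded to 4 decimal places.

Answer: 2.4000

Derivation:
Step 0: x=[5.7000] v=[0.0000]
Step 1: x=[5.4771] v=[-1.1143]
Step 2: x=[5.0479] v=[-2.1458]
Step 3: x=[4.4443] v=[-3.0179]
Step 4: x=[3.7111] v=[-3.6658]
Step 5: x=[2.9028] v=[-4.0414]
Step 6: x=[2.0795] v=[-4.1167]
Step 7: x=[1.3023] v=[-3.8862]
Step 8: x=[0.6289] v=[-3.3671]
Step 9: x=[0.1093] v=[-2.5978]
Step 10: x=[-0.2178] v=[-1.6355]
Step 11: x=[-0.3281] v=[-0.5517]
Step 12: x=[-0.2135] v=[0.5730]
First v>=0 after going negative at step 12, time=2.4000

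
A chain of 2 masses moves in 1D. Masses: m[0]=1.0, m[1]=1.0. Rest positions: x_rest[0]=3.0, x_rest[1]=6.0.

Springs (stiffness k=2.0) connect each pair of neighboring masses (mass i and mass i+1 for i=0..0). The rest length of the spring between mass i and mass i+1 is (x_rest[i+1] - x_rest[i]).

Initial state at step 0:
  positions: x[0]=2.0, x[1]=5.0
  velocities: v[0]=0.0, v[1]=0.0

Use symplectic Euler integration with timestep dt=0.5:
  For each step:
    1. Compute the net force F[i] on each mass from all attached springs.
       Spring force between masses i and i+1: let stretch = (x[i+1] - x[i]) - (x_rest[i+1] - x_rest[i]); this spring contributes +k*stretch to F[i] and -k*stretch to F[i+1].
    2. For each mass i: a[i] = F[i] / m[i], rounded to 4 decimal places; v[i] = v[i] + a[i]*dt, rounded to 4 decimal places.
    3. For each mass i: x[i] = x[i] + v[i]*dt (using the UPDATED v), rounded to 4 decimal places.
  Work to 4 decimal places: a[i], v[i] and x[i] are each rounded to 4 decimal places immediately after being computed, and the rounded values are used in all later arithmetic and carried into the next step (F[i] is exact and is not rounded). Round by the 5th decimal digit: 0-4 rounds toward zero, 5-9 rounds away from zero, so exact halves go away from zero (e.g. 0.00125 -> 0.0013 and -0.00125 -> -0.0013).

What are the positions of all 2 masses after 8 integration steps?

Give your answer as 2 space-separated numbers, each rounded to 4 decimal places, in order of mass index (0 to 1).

Step 0: x=[2.0000 5.0000] v=[0.0000 0.0000]
Step 1: x=[2.0000 5.0000] v=[0.0000 0.0000]
Step 2: x=[2.0000 5.0000] v=[0.0000 0.0000]
Step 3: x=[2.0000 5.0000] v=[0.0000 0.0000]
Step 4: x=[2.0000 5.0000] v=[0.0000 0.0000]
Step 5: x=[2.0000 5.0000] v=[0.0000 0.0000]
Step 6: x=[2.0000 5.0000] v=[0.0000 0.0000]
Step 7: x=[2.0000 5.0000] v=[0.0000 0.0000]
Step 8: x=[2.0000 5.0000] v=[0.0000 0.0000]

Answer: 2.0000 5.0000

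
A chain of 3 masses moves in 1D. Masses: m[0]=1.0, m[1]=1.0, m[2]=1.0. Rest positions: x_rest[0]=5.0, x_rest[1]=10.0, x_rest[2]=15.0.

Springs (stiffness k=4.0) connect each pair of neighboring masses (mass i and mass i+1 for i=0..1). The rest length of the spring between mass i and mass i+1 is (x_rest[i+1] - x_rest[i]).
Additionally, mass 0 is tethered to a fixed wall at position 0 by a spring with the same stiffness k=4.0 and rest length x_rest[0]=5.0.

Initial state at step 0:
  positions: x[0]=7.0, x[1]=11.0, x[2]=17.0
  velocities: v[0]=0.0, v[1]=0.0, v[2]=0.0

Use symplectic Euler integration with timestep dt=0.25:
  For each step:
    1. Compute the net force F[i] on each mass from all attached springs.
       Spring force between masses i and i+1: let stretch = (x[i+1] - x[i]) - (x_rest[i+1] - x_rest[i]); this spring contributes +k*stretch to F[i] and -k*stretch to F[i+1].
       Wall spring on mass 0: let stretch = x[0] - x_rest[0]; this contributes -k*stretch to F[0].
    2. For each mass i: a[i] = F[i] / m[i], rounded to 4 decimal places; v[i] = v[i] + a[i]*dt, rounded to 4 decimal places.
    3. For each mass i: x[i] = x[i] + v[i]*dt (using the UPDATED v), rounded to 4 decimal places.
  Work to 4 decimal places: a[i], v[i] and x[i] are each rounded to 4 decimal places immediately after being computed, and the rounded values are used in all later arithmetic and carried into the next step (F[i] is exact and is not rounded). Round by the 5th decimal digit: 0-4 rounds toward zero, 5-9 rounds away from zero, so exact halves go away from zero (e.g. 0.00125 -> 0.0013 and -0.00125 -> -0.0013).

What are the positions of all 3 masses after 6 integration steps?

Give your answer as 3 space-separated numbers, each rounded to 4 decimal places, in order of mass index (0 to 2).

Answer: 5.5540 9.1875 15.8550

Derivation:
Step 0: x=[7.0000 11.0000 17.0000] v=[0.0000 0.0000 0.0000]
Step 1: x=[6.2500 11.5000 16.7500] v=[-3.0000 2.0000 -1.0000]
Step 2: x=[5.2500 12.0000 16.4375] v=[-4.0000 2.0000 -1.2500]
Step 3: x=[4.6250 11.9219 16.2656] v=[-2.5000 -0.3125 -0.6875]
Step 4: x=[4.6680 11.1055 16.2578] v=[0.1719 -3.2657 -0.0312]
Step 5: x=[5.1534 9.9678 16.2119] v=[1.9414 -4.5509 -0.1835]
Step 6: x=[5.5540 9.1875 15.8550] v=[1.6024 -3.1212 -1.4276]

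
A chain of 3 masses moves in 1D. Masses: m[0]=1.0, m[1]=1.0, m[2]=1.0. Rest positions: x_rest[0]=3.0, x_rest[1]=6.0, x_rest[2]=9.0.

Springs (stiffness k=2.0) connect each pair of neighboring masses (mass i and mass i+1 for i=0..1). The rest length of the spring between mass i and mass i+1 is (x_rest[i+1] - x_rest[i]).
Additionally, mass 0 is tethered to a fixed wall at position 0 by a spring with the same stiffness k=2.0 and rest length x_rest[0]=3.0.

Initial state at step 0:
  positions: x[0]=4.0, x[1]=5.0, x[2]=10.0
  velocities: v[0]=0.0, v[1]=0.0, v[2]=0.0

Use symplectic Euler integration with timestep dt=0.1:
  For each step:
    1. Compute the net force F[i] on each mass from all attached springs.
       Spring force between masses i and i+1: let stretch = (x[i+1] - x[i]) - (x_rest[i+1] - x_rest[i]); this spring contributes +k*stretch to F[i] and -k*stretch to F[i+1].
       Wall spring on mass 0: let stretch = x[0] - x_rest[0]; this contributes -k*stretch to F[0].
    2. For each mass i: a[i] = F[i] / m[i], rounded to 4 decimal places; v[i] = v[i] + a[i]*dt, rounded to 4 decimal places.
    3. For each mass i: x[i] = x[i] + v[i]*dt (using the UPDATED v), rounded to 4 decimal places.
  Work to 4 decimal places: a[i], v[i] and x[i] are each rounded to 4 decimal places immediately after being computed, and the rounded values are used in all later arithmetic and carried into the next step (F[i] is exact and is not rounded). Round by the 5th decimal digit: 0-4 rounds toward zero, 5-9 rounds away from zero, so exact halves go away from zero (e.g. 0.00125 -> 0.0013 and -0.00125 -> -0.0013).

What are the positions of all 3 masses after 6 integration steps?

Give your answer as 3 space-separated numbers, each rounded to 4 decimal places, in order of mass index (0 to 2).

Answer: 2.9985 6.3433 9.3157

Derivation:
Step 0: x=[4.0000 5.0000 10.0000] v=[0.0000 0.0000 0.0000]
Step 1: x=[3.9400 5.0800 9.9600] v=[-0.6000 0.8000 -0.4000]
Step 2: x=[3.8240 5.2348 9.8824] v=[-1.1600 1.5480 -0.7760]
Step 3: x=[3.6597 5.4543 9.7719] v=[-1.6426 2.1954 -1.1055]
Step 4: x=[3.4581 5.7243 9.6350] v=[-2.0156 2.7000 -1.3690]
Step 5: x=[3.2327 6.0272 9.4799] v=[-2.2540 3.0289 -1.5511]
Step 6: x=[2.9985 6.3433 9.3157] v=[-2.3416 3.1605 -1.6416]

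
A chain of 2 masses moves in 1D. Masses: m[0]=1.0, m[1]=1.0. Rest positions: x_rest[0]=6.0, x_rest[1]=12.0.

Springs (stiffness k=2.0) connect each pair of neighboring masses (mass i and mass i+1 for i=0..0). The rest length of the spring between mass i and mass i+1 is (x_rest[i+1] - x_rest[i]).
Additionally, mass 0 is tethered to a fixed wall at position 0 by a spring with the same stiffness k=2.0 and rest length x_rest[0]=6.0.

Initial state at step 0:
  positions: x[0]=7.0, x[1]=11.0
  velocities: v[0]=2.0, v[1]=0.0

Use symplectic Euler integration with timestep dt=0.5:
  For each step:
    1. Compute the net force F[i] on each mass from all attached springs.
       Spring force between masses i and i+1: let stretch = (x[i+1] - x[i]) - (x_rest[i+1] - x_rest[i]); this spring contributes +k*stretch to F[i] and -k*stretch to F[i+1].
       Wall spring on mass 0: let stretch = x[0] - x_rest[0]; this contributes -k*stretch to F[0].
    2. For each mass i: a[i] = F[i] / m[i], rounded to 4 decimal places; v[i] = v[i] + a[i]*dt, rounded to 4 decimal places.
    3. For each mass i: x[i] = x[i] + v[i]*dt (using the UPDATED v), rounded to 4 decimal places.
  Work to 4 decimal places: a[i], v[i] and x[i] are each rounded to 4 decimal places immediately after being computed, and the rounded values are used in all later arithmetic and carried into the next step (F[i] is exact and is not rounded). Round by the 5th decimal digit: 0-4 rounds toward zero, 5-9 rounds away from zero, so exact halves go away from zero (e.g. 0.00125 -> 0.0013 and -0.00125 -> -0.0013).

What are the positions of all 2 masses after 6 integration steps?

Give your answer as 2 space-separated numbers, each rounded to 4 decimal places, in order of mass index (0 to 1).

Answer: 7.0469 12.4219

Derivation:
Step 0: x=[7.0000 11.0000] v=[2.0000 0.0000]
Step 1: x=[6.5000 12.0000] v=[-1.0000 2.0000]
Step 2: x=[5.5000 13.2500] v=[-2.0000 2.5000]
Step 3: x=[5.6250 13.6250] v=[0.2500 0.7500]
Step 4: x=[6.9375 13.0000] v=[2.6250 -1.2500]
Step 5: x=[7.8125 12.3438] v=[1.7500 -1.3125]
Step 6: x=[7.0469 12.4219] v=[-1.5312 0.1562]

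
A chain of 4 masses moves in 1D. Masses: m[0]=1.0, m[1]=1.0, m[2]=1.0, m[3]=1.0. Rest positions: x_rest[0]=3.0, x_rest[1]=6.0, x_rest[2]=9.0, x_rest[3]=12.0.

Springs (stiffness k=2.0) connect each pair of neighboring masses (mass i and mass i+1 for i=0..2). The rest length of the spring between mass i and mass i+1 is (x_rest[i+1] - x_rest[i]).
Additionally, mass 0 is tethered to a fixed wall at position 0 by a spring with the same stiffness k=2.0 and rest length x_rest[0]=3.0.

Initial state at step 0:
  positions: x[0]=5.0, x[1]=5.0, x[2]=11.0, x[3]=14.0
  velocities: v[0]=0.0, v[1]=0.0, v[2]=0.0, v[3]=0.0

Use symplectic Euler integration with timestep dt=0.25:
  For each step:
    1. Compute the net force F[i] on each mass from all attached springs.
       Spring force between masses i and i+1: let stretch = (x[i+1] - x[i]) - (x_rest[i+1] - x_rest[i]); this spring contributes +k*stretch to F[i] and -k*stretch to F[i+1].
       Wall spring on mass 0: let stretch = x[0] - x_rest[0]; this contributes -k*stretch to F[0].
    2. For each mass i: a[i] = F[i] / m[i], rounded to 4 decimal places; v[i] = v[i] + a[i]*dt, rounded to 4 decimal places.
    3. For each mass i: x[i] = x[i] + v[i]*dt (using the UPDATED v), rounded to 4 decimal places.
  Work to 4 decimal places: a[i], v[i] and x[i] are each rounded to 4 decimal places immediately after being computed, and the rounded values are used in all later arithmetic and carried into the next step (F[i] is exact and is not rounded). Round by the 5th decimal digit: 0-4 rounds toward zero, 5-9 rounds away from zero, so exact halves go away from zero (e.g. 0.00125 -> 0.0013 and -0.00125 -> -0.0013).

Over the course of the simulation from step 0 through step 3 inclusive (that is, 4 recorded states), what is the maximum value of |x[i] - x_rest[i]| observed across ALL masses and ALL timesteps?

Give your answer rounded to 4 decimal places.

Answer: 2.0703

Derivation:
Step 0: x=[5.0000 5.0000 11.0000 14.0000] v=[0.0000 0.0000 0.0000 0.0000]
Step 1: x=[4.3750 5.7500 10.6250 14.0000] v=[-2.5000 3.0000 -1.5000 0.0000]
Step 2: x=[3.3750 6.9375 10.0625 13.9531] v=[-4.0000 4.7500 -2.2500 -0.1875]
Step 3: x=[2.3984 8.0703 9.5957 13.7949] v=[-3.9063 4.5313 -1.8672 -0.6328]
Max displacement = 2.0703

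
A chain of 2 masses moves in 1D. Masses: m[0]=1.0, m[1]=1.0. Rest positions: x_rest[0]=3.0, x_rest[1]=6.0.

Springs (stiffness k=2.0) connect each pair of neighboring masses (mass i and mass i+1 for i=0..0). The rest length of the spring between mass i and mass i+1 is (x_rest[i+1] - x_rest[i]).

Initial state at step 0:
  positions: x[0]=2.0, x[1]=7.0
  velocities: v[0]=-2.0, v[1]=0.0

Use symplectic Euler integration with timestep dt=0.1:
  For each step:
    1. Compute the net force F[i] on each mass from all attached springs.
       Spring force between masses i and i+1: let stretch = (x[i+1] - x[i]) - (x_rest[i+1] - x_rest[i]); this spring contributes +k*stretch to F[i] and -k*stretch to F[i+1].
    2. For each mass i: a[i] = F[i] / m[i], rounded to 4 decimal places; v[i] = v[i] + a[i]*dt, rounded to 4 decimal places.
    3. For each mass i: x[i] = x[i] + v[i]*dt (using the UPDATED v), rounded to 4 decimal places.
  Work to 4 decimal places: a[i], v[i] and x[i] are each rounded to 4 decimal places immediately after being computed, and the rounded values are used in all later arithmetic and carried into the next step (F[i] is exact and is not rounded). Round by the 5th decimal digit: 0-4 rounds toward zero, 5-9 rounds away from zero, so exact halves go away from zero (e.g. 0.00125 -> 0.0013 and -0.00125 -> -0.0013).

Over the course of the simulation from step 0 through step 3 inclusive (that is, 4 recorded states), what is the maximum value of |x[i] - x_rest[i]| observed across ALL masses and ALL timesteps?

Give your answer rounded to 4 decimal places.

Answer: 1.3521

Derivation:
Step 0: x=[2.0000 7.0000] v=[-2.0000 0.0000]
Step 1: x=[1.8400 6.9600] v=[-1.6000 -0.4000]
Step 2: x=[1.7224 6.8776] v=[-1.1760 -0.8240]
Step 3: x=[1.6479 6.7521] v=[-0.7450 -1.2550]
Max displacement = 1.3521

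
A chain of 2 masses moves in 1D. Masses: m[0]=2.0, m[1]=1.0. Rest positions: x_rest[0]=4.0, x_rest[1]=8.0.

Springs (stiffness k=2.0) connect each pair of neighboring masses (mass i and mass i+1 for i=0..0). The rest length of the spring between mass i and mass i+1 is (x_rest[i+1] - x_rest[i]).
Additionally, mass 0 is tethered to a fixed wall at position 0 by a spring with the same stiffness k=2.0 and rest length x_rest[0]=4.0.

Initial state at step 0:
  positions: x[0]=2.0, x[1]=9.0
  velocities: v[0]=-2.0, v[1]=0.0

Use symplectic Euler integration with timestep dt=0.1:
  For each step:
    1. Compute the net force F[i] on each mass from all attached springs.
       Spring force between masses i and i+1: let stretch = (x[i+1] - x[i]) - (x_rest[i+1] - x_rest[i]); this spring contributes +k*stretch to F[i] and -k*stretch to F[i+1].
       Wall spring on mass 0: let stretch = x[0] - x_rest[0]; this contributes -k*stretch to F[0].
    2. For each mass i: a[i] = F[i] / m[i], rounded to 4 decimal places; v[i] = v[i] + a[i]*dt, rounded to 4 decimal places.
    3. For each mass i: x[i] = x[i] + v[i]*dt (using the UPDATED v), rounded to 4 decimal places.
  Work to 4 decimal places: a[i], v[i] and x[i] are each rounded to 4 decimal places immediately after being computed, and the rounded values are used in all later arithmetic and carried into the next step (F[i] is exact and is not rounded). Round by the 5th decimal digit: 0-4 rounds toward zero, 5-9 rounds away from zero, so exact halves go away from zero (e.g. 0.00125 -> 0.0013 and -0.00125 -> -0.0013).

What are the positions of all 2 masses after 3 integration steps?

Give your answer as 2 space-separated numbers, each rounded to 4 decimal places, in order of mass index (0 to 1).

Answer: 1.7079 8.6351

Derivation:
Step 0: x=[2.0000 9.0000] v=[-2.0000 0.0000]
Step 1: x=[1.8500 8.9400] v=[-1.5000 -0.6000]
Step 2: x=[1.7524 8.8182] v=[-0.9760 -1.2180]
Step 3: x=[1.7079 8.6351] v=[-0.4447 -1.8312]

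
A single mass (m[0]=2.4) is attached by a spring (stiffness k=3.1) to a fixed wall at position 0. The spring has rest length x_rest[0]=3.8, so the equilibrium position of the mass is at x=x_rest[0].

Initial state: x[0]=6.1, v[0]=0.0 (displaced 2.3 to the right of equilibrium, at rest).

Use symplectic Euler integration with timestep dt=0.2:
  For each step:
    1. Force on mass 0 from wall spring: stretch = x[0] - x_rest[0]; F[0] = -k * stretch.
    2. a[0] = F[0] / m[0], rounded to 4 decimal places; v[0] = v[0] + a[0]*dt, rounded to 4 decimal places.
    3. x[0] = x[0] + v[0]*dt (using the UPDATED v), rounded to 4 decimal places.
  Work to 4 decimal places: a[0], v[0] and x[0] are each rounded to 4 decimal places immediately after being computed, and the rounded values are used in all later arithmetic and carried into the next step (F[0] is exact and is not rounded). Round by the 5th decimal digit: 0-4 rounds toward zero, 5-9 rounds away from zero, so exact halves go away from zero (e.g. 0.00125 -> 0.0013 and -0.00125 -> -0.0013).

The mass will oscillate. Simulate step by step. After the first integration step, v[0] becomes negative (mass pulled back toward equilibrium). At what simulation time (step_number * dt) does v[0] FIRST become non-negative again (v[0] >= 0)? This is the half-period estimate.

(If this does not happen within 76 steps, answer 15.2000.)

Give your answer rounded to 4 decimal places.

Step 0: x=[6.1000] v=[0.0000]
Step 1: x=[5.9812] v=[-0.5942]
Step 2: x=[5.7497] v=[-1.1577]
Step 3: x=[5.4174] v=[-1.6614]
Step 4: x=[5.0016] v=[-2.0792]
Step 5: x=[4.5237] v=[-2.3896]
Step 6: x=[4.0084] v=[-2.5766]
Step 7: x=[3.4823] v=[-2.6304]
Step 8: x=[2.9726] v=[-2.5483]
Step 9: x=[2.5057] v=[-2.3346]
Step 10: x=[2.1057] v=[-2.0002]
Step 11: x=[1.7932] v=[-1.5625]
Step 12: x=[1.5844] v=[-1.0441]
Step 13: x=[1.4901] v=[-0.4717]
Step 14: x=[1.5151] v=[0.1250]
First v>=0 after going negative at step 14, time=2.8000

Answer: 2.8000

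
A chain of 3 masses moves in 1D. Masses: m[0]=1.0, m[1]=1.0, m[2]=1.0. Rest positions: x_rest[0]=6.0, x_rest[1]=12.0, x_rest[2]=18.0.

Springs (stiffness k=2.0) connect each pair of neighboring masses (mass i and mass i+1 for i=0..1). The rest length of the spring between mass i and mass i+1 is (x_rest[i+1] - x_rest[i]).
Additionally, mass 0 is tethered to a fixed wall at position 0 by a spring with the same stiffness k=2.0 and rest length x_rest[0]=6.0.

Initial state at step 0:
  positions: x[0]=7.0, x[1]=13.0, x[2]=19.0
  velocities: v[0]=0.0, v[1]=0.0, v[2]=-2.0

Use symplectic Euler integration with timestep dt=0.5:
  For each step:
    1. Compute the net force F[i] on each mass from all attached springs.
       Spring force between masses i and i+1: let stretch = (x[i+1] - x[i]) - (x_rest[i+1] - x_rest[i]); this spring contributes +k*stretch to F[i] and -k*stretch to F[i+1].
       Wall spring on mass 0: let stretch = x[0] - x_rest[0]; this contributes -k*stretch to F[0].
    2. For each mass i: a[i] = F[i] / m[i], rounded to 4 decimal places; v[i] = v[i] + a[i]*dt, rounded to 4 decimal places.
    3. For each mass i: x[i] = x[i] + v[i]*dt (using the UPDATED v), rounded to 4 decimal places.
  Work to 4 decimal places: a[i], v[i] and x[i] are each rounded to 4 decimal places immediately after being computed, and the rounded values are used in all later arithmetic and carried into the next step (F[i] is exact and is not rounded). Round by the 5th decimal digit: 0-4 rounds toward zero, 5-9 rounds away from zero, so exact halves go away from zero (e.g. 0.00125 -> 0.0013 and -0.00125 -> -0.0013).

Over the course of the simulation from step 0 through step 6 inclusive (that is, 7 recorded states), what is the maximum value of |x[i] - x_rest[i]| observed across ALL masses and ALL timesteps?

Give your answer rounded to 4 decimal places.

Answer: 2.3749

Derivation:
Step 0: x=[7.0000 13.0000 19.0000] v=[0.0000 0.0000 -2.0000]
Step 1: x=[6.5000 13.0000 18.0000] v=[-1.0000 0.0000 -2.0000]
Step 2: x=[6.0000 12.2500 17.5000] v=[-1.0000 -1.5000 -1.0000]
Step 3: x=[5.6250 11.0000 17.3750] v=[-0.7500 -2.5000 -0.2500]
Step 4: x=[5.1250 10.2500 17.0625] v=[-1.0000 -1.5000 -0.6250]
Step 5: x=[4.6250 10.3438 16.3438] v=[-1.0000 0.1875 -1.4375]
Step 6: x=[4.6719 10.5782 15.6251] v=[0.0938 0.4687 -1.4375]
Max displacement = 2.3749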